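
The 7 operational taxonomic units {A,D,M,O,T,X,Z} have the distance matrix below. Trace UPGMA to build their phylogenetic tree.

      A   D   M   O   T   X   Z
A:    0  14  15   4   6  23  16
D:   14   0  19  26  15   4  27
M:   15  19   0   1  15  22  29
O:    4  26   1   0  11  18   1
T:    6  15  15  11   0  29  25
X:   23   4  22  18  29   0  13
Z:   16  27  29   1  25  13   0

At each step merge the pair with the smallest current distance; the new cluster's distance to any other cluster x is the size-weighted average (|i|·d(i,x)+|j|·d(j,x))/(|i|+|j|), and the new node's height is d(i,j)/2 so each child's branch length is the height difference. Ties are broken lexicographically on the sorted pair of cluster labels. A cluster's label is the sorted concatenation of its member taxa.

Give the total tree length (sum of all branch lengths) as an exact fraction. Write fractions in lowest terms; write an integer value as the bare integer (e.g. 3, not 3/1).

iteration 1: select M,O (d=1); attach at lengths (1/2, 1/2); label the merged cluster MO
  updated: d(A,MO)=19/2, d(D,MO)=45/2, d(MO,T)=13, d(MO,X)=20, d(MO,Z)=15
iteration 2: select D,X (d=4); attach at lengths (2, 2); label the merged cluster DX
  updated: d(A,DX)=37/2, d(DX,MO)=85/4, d(DX,T)=22, d(DX,Z)=20
iteration 3: select A,T (d=6); attach at lengths (3, 3); label the merged cluster AT
  updated: d(AT,DX)=81/4, d(AT,MO)=45/4, d(AT,Z)=41/2
iteration 4: select AT,MO (d=45/4); attach at lengths (21/8, 41/8); label the merged cluster AMOT
  updated: d(AMOT,DX)=83/4, d(AMOT,Z)=71/4
iteration 5: select AMOT,Z (d=71/4); attach at lengths (13/4, 71/8); label the merged cluster AMOTZ
  updated: d(AMOTZ,DX)=103/5
iteration 6: select AMOTZ,DX (d=103/5); attach at lengths (57/40, 83/10); label the merged cluster ADMOTXZ
final tree: ((((A:3,T:3):21/8,(M:1/2,O:1/2):41/8):13/4,Z:71/8):57/40,(D:2,X:2):83/10)
total length: 203/5

203/5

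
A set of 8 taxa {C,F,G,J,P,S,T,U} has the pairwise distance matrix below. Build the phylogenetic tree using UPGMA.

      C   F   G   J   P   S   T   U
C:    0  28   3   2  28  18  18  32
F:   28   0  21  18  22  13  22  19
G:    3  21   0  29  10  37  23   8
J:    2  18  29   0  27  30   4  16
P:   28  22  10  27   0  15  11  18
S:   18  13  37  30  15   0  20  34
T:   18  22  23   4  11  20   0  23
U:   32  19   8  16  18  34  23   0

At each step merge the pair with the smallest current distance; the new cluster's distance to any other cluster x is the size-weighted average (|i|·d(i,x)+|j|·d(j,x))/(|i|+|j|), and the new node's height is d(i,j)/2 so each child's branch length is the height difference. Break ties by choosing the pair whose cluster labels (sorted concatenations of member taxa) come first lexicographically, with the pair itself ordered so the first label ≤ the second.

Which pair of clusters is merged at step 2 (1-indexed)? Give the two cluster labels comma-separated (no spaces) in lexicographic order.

G,U

1. join C+J (d=2) ⇒ CJ; edges |C|=1, |J|=1
  updated: d(CJ,F)=23, d(CJ,G)=16, d(CJ,P)=55/2, d(CJ,S)=24, d(CJ,T)=11, d(CJ,U)=24
2. join G+U (d=8) ⇒ GU; edges |G|=4, |U|=4
  updated: d(CJ,GU)=20, d(F,GU)=20, d(GU,P)=14, d(GU,S)=71/2, d(GU,T)=23
3. join CJ+T (d=11) ⇒ CJT; edges |CJ|=9/2, |T|=11/2
  updated: d(CJT,F)=68/3, d(CJT,GU)=21, d(CJT,P)=22, d(CJT,S)=68/3
4. join F+S (d=13) ⇒ FS; edges |F|=13/2, |S|=13/2
  updated: d(CJT,FS)=68/3, d(FS,GU)=111/4, d(FS,P)=37/2
5. join GU+P (d=14) ⇒ GPU; edges |GU|=3, |P|=7
  updated: d(CJT,GPU)=64/3, d(FS,GPU)=74/3
6. join CJT+GPU (d=64/3) ⇒ CGJPTU; edges |CJT|=31/6, |GPU|=11/3
  updated: d(CGJPTU,FS)=71/3
7. join CGJPTU+FS (d=71/3) ⇒ CFGJPSTU; edges |CGJPTU|=7/6, |FS|=16/3
final tree: ((((C:1,J:1):9/2,T:11/2):31/6,((G:4,U:4):3,P:7):11/3):7/6,(F:13/2,S:13/2):16/3)
total length: 175/3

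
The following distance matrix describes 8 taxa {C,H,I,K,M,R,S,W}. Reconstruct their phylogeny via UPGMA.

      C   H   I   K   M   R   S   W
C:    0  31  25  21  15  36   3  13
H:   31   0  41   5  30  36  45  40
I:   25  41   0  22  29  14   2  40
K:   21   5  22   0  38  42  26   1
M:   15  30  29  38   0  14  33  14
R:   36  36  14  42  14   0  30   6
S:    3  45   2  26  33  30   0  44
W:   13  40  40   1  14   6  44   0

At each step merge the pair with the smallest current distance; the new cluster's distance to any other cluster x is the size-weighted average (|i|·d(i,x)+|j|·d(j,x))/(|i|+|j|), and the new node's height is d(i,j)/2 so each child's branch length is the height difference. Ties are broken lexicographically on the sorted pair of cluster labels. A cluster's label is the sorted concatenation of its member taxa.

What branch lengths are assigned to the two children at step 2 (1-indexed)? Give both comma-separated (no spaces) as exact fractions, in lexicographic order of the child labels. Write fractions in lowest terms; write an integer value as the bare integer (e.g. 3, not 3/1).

1,1

iteration 1: select K,W (d=1); attach at lengths (1/2, 1/2); label the merged cluster KW
  updated: d(C,KW)=17, d(H,KW)=45/2, d(I,KW)=31, d(KW,M)=26, d(KW,R)=24, d(KW,S)=35
iteration 2: select I,S (d=2); attach at lengths (1, 1); label the merged cluster IS
  updated: d(C,IS)=14, d(H,IS)=43, d(IS,KW)=33, d(IS,M)=31, d(IS,R)=22
iteration 3: select C,IS (d=14); attach at lengths (7, 6); label the merged cluster CIS
  updated: d(CIS,H)=39, d(CIS,KW)=83/3, d(CIS,M)=77/3, d(CIS,R)=80/3
iteration 4: select M,R (d=14); attach at lengths (7, 7); label the merged cluster MR
  updated: d(CIS,MR)=157/6, d(H,MR)=33, d(KW,MR)=25
iteration 5: select H,KW (d=45/2); attach at lengths (45/4, 43/4); label the merged cluster HKW
  updated: d(CIS,HKW)=283/9, d(HKW,MR)=83/3
iteration 6: select CIS,MR (d=157/6); attach at lengths (73/12, 73/12); label the merged cluster CIMRS
  updated: d(CIMRS,HKW)=449/15
iteration 7: select CIMRS,HKW (d=449/15); attach at lengths (113/60, 223/60); label the merged cluster CHIKMRSW
final tree: (((C:7,(I:1,S:1):6):73/12,(M:7,R:7):73/12):113/60,(H:45/4,(K:1/2,W:1/2):43/4):223/60)
total length: 2093/30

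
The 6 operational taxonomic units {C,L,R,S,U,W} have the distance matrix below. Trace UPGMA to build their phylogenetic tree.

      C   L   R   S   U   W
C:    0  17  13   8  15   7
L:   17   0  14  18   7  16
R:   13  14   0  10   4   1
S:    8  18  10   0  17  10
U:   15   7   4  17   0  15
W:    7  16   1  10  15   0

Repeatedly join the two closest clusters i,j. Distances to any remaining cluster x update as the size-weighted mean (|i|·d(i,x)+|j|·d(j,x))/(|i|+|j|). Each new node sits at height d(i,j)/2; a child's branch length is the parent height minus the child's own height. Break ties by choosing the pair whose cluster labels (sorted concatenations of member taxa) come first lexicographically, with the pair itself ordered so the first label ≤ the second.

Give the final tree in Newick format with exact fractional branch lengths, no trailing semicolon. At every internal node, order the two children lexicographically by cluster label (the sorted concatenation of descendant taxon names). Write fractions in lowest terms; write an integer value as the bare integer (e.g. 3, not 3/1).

(((C:4,S:4):1,(R:1/2,W:1/2):9/2):9/4,(L:7/2,U:7/2):15/4)

iteration 1: select R,W (d=1); attach at lengths (1/2, 1/2); label the merged cluster RW
  updated: d(C,RW)=10, d(L,RW)=15, d(RW,S)=10, d(RW,U)=19/2
iteration 2: select L,U (d=7); attach at lengths (7/2, 7/2); label the merged cluster LU
  updated: d(C,LU)=16, d(LU,RW)=49/4, d(LU,S)=35/2
iteration 3: select C,S (d=8); attach at lengths (4, 4); label the merged cluster CS
  updated: d(CS,LU)=67/4, d(CS,RW)=10
iteration 4: select CS,RW (d=10); attach at lengths (1, 9/2); label the merged cluster CRSW
  updated: d(CRSW,LU)=29/2
iteration 5: select CRSW,LU (d=29/2); attach at lengths (9/4, 15/4); label the merged cluster CLRSUW
final tree: (((C:4,S:4):1,(R:1/2,W:1/2):9/2):9/4,(L:7/2,U:7/2):15/4)
total length: 55/2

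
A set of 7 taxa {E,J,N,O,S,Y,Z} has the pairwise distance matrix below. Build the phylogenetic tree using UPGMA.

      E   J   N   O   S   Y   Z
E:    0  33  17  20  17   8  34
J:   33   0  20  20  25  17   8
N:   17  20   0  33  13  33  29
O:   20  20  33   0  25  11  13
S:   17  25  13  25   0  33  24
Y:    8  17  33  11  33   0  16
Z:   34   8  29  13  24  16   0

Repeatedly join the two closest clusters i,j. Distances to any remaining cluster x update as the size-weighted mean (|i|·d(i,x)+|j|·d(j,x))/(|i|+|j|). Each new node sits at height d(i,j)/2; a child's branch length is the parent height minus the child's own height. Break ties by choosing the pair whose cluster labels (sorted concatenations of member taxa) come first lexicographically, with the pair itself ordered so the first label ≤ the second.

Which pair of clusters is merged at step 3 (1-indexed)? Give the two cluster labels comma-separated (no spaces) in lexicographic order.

1. join E+Y (d=8) ⇒ EY; edges |E|=4, |Y|=4
  updated: d(EY,J)=25, d(EY,N)=25, d(EY,O)=31/2, d(EY,S)=25, d(EY,Z)=25
2. join J+Z (d=8) ⇒ JZ; edges |J|=4, |Z|=4
  updated: d(EY,JZ)=25, d(JZ,N)=49/2, d(JZ,O)=33/2, d(JZ,S)=49/2
3. join N+S (d=13) ⇒ NS; edges |N|=13/2, |S|=13/2
  updated: d(EY,NS)=25, d(JZ,NS)=49/2, d(NS,O)=29
4. join EY+O (d=31/2) ⇒ EOY; edges |EY|=15/4, |O|=31/4
  updated: d(EOY,JZ)=133/6, d(EOY,NS)=79/3
5. join EOY+JZ (d=133/6) ⇒ EJOYZ; edges |EOY|=10/3, |JZ|=85/12
  updated: d(EJOYZ,NS)=128/5
6. join EJOYZ+NS (d=128/5) ⇒ EJNOSYZ; edges |EJOYZ|=103/60, |NS|=63/10
final tree: ((((E:4,Y:4):15/4,O:31/4):10/3,(J:4,Z:4):85/12):103/60,(N:13/2,S:13/2):63/10)
total length: 884/15

N,S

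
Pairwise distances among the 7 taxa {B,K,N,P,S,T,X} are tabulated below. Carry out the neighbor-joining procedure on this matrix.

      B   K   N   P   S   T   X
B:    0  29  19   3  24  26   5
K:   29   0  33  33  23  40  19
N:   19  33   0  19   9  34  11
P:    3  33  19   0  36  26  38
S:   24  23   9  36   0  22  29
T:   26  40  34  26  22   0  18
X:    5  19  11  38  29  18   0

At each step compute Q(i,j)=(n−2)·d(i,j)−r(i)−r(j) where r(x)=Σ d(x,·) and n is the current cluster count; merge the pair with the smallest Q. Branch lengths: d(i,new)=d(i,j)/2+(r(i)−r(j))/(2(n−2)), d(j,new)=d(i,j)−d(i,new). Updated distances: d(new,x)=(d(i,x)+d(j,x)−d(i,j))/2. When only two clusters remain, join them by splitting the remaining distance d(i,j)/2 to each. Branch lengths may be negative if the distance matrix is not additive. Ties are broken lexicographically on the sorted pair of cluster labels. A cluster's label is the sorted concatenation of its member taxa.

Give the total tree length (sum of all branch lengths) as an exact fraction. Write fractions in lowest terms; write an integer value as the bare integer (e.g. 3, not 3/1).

step 1: merge (B,P) at d=3, Q=-246; branch lengths B→-17/5, P→32/5; new cluster BP
  updated: d(BP,K)=59/2, d(BP,N)=35/2, d(BP,S)=57/2, d(BP,T)=49/2, d(BP,X)=20
step 2: merge (N,S) at d=9, Q=-180; branch lengths N→29/8, S→43/8; new cluster NS
  updated: d(BP,NS)=37/2, d(K,NS)=47/2, d(NS,T)=47/2, d(NS,X)=31/2
step 3: merge (K,X) at d=19, Q=-255/2; branch lengths K→193/12, X→35/12; new cluster KX
  updated: d(BP,KX)=61/4, d(KX,NS)=10, d(KX,T)=39/2
step 4: merge (BP,T) at d=49/2, Q=-307/4; branch lengths BP→159/16, T→233/16; new cluster BPT
  updated: d(BPT,KX)=41/8, d(BPT,NS)=35/4
step 5: merge (BPT,KX) at d=41/8, Q=-191/8; branch lengths BPT→31/16, KX→51/16; new cluster BKPTX
  updated: d(BKPTX,NS)=109/16
step 6: merge (BKPTX,NS) at d=109/16; branch lengths BKPTX→109/32, NS→109/32; new cluster BKNPSTX
final tree: ((((B:-17/5,P:32/5):159/16,T:233/16):31/16,(K:193/12,X:35/12):51/16):109/32,(N:29/8,S:43/8):109/32)
total length: 1079/16

1079/16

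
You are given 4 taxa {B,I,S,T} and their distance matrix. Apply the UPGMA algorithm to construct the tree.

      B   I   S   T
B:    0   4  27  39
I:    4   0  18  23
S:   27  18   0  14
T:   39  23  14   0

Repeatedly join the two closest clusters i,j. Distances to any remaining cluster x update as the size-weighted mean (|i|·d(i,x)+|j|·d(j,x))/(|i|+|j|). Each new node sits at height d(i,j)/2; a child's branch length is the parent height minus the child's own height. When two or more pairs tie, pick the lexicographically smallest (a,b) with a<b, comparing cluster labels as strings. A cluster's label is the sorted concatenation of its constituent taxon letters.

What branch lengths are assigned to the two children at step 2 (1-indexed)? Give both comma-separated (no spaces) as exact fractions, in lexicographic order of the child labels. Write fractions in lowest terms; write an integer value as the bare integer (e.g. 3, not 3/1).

7,7

iteration 1: select B,I (d=4); attach at lengths (2, 2); label the merged cluster BI
  updated: d(BI,S)=45/2, d(BI,T)=31
iteration 2: select S,T (d=14); attach at lengths (7, 7); label the merged cluster ST
  updated: d(BI,ST)=107/4
iteration 3: select BI,ST (d=107/4); attach at lengths (91/8, 51/8); label the merged cluster BIST
final tree: ((B:2,I:2):91/8,(S:7,T:7):51/8)
total length: 143/4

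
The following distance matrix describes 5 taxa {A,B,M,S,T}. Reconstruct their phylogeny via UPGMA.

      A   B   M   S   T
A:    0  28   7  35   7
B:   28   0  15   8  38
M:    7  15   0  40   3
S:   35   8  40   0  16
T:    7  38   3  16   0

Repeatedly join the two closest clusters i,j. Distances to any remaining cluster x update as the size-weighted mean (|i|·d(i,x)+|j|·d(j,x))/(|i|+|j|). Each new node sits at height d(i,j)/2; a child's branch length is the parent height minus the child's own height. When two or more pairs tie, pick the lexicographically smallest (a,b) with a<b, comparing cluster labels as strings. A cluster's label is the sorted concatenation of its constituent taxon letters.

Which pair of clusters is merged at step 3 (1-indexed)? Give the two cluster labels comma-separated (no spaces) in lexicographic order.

B,S

1. join M+T (d=3) ⇒ MT; edges |M|=3/2, |T|=3/2
  updated: d(A,MT)=7, d(B,MT)=53/2, d(MT,S)=28
2. join A+MT (d=7) ⇒ AMT; edges |A|=7/2, |MT|=2
  updated: d(AMT,B)=27, d(AMT,S)=91/3
3. join B+S (d=8) ⇒ BS; edges |B|=4, |S|=4
  updated: d(AMT,BS)=86/3
4. join AMT+BS (d=86/3) ⇒ ABMST; edges |AMT|=65/6, |BS|=31/3
final tree: ((A:7/2,(M:3/2,T:3/2):2):65/6,(B:4,S:4):31/3)
total length: 113/3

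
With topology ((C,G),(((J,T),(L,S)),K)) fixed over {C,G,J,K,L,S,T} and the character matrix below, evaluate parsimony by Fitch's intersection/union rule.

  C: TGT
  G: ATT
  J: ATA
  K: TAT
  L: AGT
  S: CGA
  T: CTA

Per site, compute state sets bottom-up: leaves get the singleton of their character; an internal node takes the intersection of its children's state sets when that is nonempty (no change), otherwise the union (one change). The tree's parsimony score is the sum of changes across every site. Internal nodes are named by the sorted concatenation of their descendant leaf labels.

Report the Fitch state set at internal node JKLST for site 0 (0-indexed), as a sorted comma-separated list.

A,C,T

CG@0: {T} ∪ {A} = {A,T} (union, +1)
JT@0: {A} ∪ {C} = {A,C} (union, +1)
LS@0: {A} ∪ {C} = {A,C} (union, +1)
JLST@0: {A,C} ∩ {A,C} = {A,C} (intersection, +0)
JKLST@0: {A,C} ∪ {T} = {A,C,T} (union, +1)
CGJKLST@0: {A,T} ∩ {A,C,T} = {A,T} (intersection, +0)
CG@1: {G} ∪ {T} = {G,T} (union, +1)
JT@1: {T} ∩ {T} = {T} (intersection, +0)
LS@1: {G} ∩ {G} = {G} (intersection, +0)
JLST@1: {T} ∪ {G} = {G,T} (union, +1)
JKLST@1: {G,T} ∪ {A} = {A,G,T} (union, +1)
CGJKLST@1: {G,T} ∩ {A,G,T} = {G,T} (intersection, +0)
CG@2: {T} ∩ {T} = {T} (intersection, +0)
JT@2: {A} ∩ {A} = {A} (intersection, +0)
LS@2: {T} ∪ {A} = {A,T} (union, +1)
JLST@2: {A} ∩ {A,T} = {A} (intersection, +0)
JKLST@2: {A} ∪ {T} = {A,T} (union, +1)
CGJKLST@2: {T} ∩ {A,T} = {T} (intersection, +0)
per-site changes: [4, 3, 2]; total = 9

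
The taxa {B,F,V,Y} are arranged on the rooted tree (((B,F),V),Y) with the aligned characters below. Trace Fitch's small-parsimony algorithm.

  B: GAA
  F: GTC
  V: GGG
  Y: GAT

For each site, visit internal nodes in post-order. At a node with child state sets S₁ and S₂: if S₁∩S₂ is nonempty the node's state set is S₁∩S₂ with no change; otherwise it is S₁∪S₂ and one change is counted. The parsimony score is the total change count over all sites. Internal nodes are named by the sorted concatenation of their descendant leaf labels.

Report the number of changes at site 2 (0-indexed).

BF@0: {G} ∩ {G} = {G} (intersection, +0)
BFV@0: {G} ∩ {G} = {G} (intersection, +0)
BFVY@0: {G} ∩ {G} = {G} (intersection, +0)
BF@1: {A} ∪ {T} = {A,T} (union, +1)
BFV@1: {A,T} ∪ {G} = {A,G,T} (union, +1)
BFVY@1: {A,G,T} ∩ {A} = {A} (intersection, +0)
BF@2: {A} ∪ {C} = {A,C} (union, +1)
BFV@2: {A,C} ∪ {G} = {A,C,G} (union, +1)
BFVY@2: {A,C,G} ∪ {T} = {A,C,G,T} (union, +1)
per-site changes: [0, 2, 3]; total = 5

3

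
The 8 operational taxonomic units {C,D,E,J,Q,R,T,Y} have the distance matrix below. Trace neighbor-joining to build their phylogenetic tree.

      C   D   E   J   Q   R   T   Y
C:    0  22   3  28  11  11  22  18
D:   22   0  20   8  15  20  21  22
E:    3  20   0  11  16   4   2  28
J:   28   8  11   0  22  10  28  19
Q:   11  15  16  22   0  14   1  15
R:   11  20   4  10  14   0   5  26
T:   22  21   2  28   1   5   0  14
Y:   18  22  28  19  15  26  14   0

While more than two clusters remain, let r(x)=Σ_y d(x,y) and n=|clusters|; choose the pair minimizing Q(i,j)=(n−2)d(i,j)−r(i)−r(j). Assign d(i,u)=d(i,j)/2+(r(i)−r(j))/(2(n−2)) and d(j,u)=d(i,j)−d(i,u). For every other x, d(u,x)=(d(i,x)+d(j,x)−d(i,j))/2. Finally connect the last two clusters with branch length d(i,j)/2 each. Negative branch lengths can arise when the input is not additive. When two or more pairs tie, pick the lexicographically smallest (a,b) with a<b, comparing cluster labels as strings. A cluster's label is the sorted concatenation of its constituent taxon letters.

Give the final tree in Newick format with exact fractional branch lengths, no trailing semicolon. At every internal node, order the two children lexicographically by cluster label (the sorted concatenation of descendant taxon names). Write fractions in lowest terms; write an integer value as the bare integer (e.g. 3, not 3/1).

((((C:73/20,E:-13/20):107/32,R:85/32):107/32,((D:25/6,J:23/6):201/32,Y:327/32):119/32):113/64,(Q:11/6,T:-5/6):113/64)

iteration 1: select D,J (d=8, Q=-206); attach at lengths (25/6, 23/6); label the merged cluster DJ
  updated: d(C,DJ)=21, d(DJ,E)=23/2, d(DJ,Q)=29/2, d(DJ,R)=11, d(DJ,T)=41/2, d(DJ,Y)=33/2
iteration 2: select C,E (d=3, Q=-271/2); attach at lengths (73/20, -13/20); label the merged cluster CE
  updated: d(CE,DJ)=59/4, d(CE,Q)=12, d(CE,R)=6, d(CE,T)=21/2, d(CE,Y)=43/2
iteration 3: select DJ,Y (d=33/2, Q=-417/4); attach at lengths (201/32, 327/32); label the merged cluster DJY
  updated: d(CE,DJY)=79/8, d(DJY,Q)=13/2, d(DJY,R)=41/4, d(DJY,T)=9
iteration 4: select Q,T (d=1, Q=-56); attach at lengths (11/6, -5/6); label the merged cluster QT
  updated: d(CE,QT)=43/4, d(DJY,QT)=29/4, d(QT,R)=9
iteration 5: select CE,R (d=6, Q=-319/8); attach at lengths (107/32, 85/32); label the merged cluster CER
  updated: d(CER,DJY)=113/16, d(CER,QT)=55/8
iteration 6: select CER,DJY (d=113/16, Q=-339/16); attach at lengths (107/32, 119/32); label the merged cluster CDEJRY
  updated: d(CDEJRY,QT)=113/32
iteration 7: select CDEJRY,QT (d=113/32); attach at lengths (113/64, 113/64); label the merged cluster CDEJQRTY
final tree: ((((C:73/20,E:-13/20):107/32,R:85/32):107/32,((D:25/6,J:23/6):201/32,Y:327/32):119/32):113/64,(Q:11/6,T:-5/6):113/64)
total length: 1443/32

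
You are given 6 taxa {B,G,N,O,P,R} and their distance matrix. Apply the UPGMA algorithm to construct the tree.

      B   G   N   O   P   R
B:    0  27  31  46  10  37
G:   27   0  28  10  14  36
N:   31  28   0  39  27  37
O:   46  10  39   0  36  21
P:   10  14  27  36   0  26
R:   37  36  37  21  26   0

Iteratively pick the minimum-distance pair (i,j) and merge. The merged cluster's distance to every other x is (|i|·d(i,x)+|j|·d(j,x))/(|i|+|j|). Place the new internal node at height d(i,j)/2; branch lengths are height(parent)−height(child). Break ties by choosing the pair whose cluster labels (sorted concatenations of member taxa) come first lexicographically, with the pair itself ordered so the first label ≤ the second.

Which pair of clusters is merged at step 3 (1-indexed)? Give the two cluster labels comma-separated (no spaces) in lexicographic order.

GO,R

1. join B+P (d=10) ⇒ BP; edges |B|=5, |P|=5
  updated: d(BP,G)=41/2, d(BP,N)=29, d(BP,O)=41, d(BP,R)=63/2
2. join G+O (d=10) ⇒ GO; edges |G|=5, |O|=5
  updated: d(BP,GO)=123/4, d(GO,N)=67/2, d(GO,R)=57/2
3. join GO+R (d=57/2) ⇒ GOR; edges |GO|=37/4, |R|=57/4
  updated: d(BP,GOR)=31, d(GOR,N)=104/3
4. join BP+N (d=29) ⇒ BNP; edges |BP|=19/2, |N|=29/2
  updated: d(BNP,GOR)=290/9
5. join BNP+GOR (d=290/9) ⇒ BGNOPR; edges |BNP|=29/18, |GOR|=67/36
final tree: (((B:5,P:5):19/2,N:29/2):29/18,((G:5,O:5):37/4,R:57/4):67/36)
total length: 2555/36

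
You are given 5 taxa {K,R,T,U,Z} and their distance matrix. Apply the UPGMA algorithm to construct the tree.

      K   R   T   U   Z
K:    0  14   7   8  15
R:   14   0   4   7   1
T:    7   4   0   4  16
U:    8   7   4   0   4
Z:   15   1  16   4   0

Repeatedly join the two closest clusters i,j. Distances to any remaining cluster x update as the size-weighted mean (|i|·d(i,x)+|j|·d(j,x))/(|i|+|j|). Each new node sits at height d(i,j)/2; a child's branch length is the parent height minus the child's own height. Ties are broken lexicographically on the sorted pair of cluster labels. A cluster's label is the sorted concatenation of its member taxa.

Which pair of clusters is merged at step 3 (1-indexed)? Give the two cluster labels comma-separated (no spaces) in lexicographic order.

K,TU

iteration 1: select R,Z (d=1); attach at lengths (1/2, 1/2); label the merged cluster RZ
  updated: d(K,RZ)=29/2, d(RZ,T)=10, d(RZ,U)=11/2
iteration 2: select T,U (d=4); attach at lengths (2, 2); label the merged cluster TU
  updated: d(K,TU)=15/2, d(RZ,TU)=31/4
iteration 3: select K,TU (d=15/2); attach at lengths (15/4, 7/4); label the merged cluster KTU
  updated: d(KTU,RZ)=10
iteration 4: select KTU,RZ (d=10); attach at lengths (5/4, 9/2); label the merged cluster KRTUZ
final tree: ((K:15/4,(T:2,U:2):7/4):5/4,(R:1/2,Z:1/2):9/2)
total length: 65/4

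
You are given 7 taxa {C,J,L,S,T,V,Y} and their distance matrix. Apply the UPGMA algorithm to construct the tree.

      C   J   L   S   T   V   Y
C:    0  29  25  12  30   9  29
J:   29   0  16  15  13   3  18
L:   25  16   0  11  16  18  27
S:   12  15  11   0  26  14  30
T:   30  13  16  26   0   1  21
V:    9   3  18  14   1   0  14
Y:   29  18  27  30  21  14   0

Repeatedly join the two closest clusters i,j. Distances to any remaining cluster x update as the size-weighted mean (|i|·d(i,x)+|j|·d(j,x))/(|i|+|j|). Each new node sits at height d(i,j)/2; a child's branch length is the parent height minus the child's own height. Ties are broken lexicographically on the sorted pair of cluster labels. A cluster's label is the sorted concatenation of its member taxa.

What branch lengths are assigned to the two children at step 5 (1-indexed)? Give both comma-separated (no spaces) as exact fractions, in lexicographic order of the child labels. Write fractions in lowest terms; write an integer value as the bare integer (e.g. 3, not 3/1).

21/2,7/4

iteration 1: select T,V (d=1); attach at lengths (1/2, 1/2); label the merged cluster TV
  updated: d(C,TV)=39/2, d(J,TV)=8, d(L,TV)=17, d(S,TV)=20, d(TV,Y)=35/2
iteration 2: select J,TV (d=8); attach at lengths (4, 7/2); label the merged cluster JTV
  updated: d(C,JTV)=68/3, d(JTV,L)=50/3, d(JTV,S)=55/3, d(JTV,Y)=53/3
iteration 3: select L,S (d=11); attach at lengths (11/2, 11/2); label the merged cluster LS
  updated: d(C,LS)=37/2, d(JTV,LS)=35/2, d(LS,Y)=57/2
iteration 4: select JTV,LS (d=35/2); attach at lengths (19/4, 13/4); label the merged cluster JLSTV
  updated: d(C,JLSTV)=21, d(JLSTV,Y)=22
iteration 5: select C,JLSTV (d=21); attach at lengths (21/2, 7/4); label the merged cluster CJLSTV
  updated: d(CJLSTV,Y)=139/6
iteration 6: select CJLSTV,Y (d=139/6); attach at lengths (13/12, 139/12); label the merged cluster CJLSTVY
final tree: ((C:21/2,((J:4,(T:1/2,V:1/2):7/2):19/4,(L:11/2,S:11/2):13/4):7/4):13/12,Y:139/12)
total length: 629/12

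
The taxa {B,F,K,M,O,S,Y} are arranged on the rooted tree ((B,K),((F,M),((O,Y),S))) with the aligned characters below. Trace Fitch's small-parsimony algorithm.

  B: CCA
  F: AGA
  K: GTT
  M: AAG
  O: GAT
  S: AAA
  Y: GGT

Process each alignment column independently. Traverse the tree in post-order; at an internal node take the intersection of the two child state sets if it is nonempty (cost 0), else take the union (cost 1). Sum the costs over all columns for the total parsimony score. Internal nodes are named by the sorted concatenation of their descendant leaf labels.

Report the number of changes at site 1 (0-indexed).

4

BK@0: {C} ∪ {G} = {C,G} (union, +1)
FM@0: {A} ∩ {A} = {A} (intersection, +0)
OY@0: {G} ∩ {G} = {G} (intersection, +0)
OSY@0: {G} ∪ {A} = {A,G} (union, +1)
FMOSY@0: {A} ∩ {A,G} = {A} (intersection, +0)
BFKMOSY@0: {C,G} ∪ {A} = {A,C,G} (union, +1)
BK@1: {C} ∪ {T} = {C,T} (union, +1)
FM@1: {G} ∪ {A} = {A,G} (union, +1)
OY@1: {A} ∪ {G} = {A,G} (union, +1)
OSY@1: {A,G} ∩ {A} = {A} (intersection, +0)
FMOSY@1: {A,G} ∩ {A} = {A} (intersection, +0)
BFKMOSY@1: {C,T} ∪ {A} = {A,C,T} (union, +1)
BK@2: {A} ∪ {T} = {A,T} (union, +1)
FM@2: {A} ∪ {G} = {A,G} (union, +1)
OY@2: {T} ∩ {T} = {T} (intersection, +0)
OSY@2: {T} ∪ {A} = {A,T} (union, +1)
FMOSY@2: {A,G} ∩ {A,T} = {A} (intersection, +0)
BFKMOSY@2: {A,T} ∩ {A} = {A} (intersection, +0)
per-site changes: [3, 4, 3]; total = 10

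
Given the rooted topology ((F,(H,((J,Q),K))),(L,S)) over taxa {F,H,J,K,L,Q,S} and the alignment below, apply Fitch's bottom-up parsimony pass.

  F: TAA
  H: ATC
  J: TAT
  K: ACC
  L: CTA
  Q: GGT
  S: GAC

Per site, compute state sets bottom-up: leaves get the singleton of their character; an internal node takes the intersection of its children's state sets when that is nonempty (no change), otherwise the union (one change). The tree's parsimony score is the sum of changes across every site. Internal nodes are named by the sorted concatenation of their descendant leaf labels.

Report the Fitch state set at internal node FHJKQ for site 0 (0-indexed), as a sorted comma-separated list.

site 0, node JQ: J={T} ∪ Q={G} → {G,T} (+1)
site 0, node JKQ: JQ={G,T} ∪ K={A} → {A,G,T} (+1)
site 0, node HJKQ: H={A} ∩ JKQ={A,G,T} → {A} (+0)
site 0, node FHJKQ: F={T} ∪ HJKQ={A} → {A,T} (+1)
site 0, node LS: L={C} ∪ S={G} → {C,G} (+1)
site 0, node FHJKLQS: FHJKQ={A,T} ∪ LS={C,G} → {A,C,G,T} (+1)
site 1, node JQ: J={A} ∪ Q={G} → {A,G} (+1)
site 1, node JKQ: JQ={A,G} ∪ K={C} → {A,C,G} (+1)
site 1, node HJKQ: H={T} ∪ JKQ={A,C,G} → {A,C,G,T} (+1)
site 1, node FHJKQ: F={A} ∩ HJKQ={A,C,G,T} → {A} (+0)
site 1, node LS: L={T} ∪ S={A} → {A,T} (+1)
site 1, node FHJKLQS: FHJKQ={A} ∩ LS={A,T} → {A} (+0)
site 2, node JQ: J={T} ∩ Q={T} → {T} (+0)
site 2, node JKQ: JQ={T} ∪ K={C} → {C,T} (+1)
site 2, node HJKQ: H={C} ∩ JKQ={C,T} → {C} (+0)
site 2, node FHJKQ: F={A} ∪ HJKQ={C} → {A,C} (+1)
site 2, node LS: L={A} ∪ S={C} → {A,C} (+1)
site 2, node FHJKLQS: FHJKQ={A,C} ∩ LS={A,C} → {A,C} (+0)
per-site changes: [5, 4, 3]; total = 12

A,T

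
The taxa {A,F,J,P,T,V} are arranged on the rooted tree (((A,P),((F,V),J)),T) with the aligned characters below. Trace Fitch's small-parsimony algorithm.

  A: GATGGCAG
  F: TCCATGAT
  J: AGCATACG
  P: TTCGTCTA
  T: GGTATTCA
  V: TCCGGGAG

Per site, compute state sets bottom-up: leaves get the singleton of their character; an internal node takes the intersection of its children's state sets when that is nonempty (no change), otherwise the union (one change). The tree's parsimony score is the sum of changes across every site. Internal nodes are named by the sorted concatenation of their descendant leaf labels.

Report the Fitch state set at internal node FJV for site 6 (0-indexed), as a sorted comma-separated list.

A,C

[col 0] AP: children A:{G}, P:{T} ∪→ {G,T}; cost 1
[col 0] FV: children F:{T}, V:{T} ∩→ {T}; cost 0
[col 0] FJV: children FV:{T}, J:{A} ∪→ {A,T}; cost 1
[col 0] AFJPV: children AP:{G,T}, FJV:{A,T} ∩→ {T}; cost 0
[col 0] AFJPTV: children AFJPV:{T}, T:{G} ∪→ {G,T}; cost 1
[col 1] AP: children A:{A}, P:{T} ∪→ {A,T}; cost 1
[col 1] FV: children F:{C}, V:{C} ∩→ {C}; cost 0
[col 1] FJV: children FV:{C}, J:{G} ∪→ {C,G}; cost 1
[col 1] AFJPV: children AP:{A,T}, FJV:{C,G} ∪→ {A,C,G,T}; cost 1
[col 1] AFJPTV: children AFJPV:{A,C,G,T}, T:{G} ∩→ {G}; cost 0
[col 2] AP: children A:{T}, P:{C} ∪→ {C,T}; cost 1
[col 2] FV: children F:{C}, V:{C} ∩→ {C}; cost 0
[col 2] FJV: children FV:{C}, J:{C} ∩→ {C}; cost 0
[col 2] AFJPV: children AP:{C,T}, FJV:{C} ∩→ {C}; cost 0
[col 2] AFJPTV: children AFJPV:{C}, T:{T} ∪→ {C,T}; cost 1
[col 3] AP: children A:{G}, P:{G} ∩→ {G}; cost 0
[col 3] FV: children F:{A}, V:{G} ∪→ {A,G}; cost 1
[col 3] FJV: children FV:{A,G}, J:{A} ∩→ {A}; cost 0
[col 3] AFJPV: children AP:{G}, FJV:{A} ∪→ {A,G}; cost 1
[col 3] AFJPTV: children AFJPV:{A,G}, T:{A} ∩→ {A}; cost 0
[col 4] AP: children A:{G}, P:{T} ∪→ {G,T}; cost 1
[col 4] FV: children F:{T}, V:{G} ∪→ {G,T}; cost 1
[col 4] FJV: children FV:{G,T}, J:{T} ∩→ {T}; cost 0
[col 4] AFJPV: children AP:{G,T}, FJV:{T} ∩→ {T}; cost 0
[col 4] AFJPTV: children AFJPV:{T}, T:{T} ∩→ {T}; cost 0
[col 5] AP: children A:{C}, P:{C} ∩→ {C}; cost 0
[col 5] FV: children F:{G}, V:{G} ∩→ {G}; cost 0
[col 5] FJV: children FV:{G}, J:{A} ∪→ {A,G}; cost 1
[col 5] AFJPV: children AP:{C}, FJV:{A,G} ∪→ {A,C,G}; cost 1
[col 5] AFJPTV: children AFJPV:{A,C,G}, T:{T} ∪→ {A,C,G,T}; cost 1
[col 6] AP: children A:{A}, P:{T} ∪→ {A,T}; cost 1
[col 6] FV: children F:{A}, V:{A} ∩→ {A}; cost 0
[col 6] FJV: children FV:{A}, J:{C} ∪→ {A,C}; cost 1
[col 6] AFJPV: children AP:{A,T}, FJV:{A,C} ∩→ {A}; cost 0
[col 6] AFJPTV: children AFJPV:{A}, T:{C} ∪→ {A,C}; cost 1
[col 7] AP: children A:{G}, P:{A} ∪→ {A,G}; cost 1
[col 7] FV: children F:{T}, V:{G} ∪→ {G,T}; cost 1
[col 7] FJV: children FV:{G,T}, J:{G} ∩→ {G}; cost 0
[col 7] AFJPV: children AP:{A,G}, FJV:{G} ∩→ {G}; cost 0
[col 7] AFJPTV: children AFJPV:{G}, T:{A} ∪→ {A,G}; cost 1
per-site changes: [3, 3, 2, 2, 2, 3, 3, 3]; total = 21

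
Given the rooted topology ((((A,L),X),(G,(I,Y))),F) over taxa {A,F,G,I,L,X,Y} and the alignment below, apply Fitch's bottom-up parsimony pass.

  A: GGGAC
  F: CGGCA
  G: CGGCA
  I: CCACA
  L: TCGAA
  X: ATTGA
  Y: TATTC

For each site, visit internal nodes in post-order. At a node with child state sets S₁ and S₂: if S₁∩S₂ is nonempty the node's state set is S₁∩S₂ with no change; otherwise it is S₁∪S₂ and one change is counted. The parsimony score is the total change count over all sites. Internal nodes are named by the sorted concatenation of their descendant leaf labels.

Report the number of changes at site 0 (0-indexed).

4

[col 0] AL: children A:{G}, L:{T} ∪→ {G,T}; cost 1
[col 0] ALX: children AL:{G,T}, X:{A} ∪→ {A,G,T}; cost 1
[col 0] IY: children I:{C}, Y:{T} ∪→ {C,T}; cost 1
[col 0] GIY: children G:{C}, IY:{C,T} ∩→ {C}; cost 0
[col 0] AGILXY: children ALX:{A,G,T}, GIY:{C} ∪→ {A,C,G,T}; cost 1
[col 0] AFGILXY: children AGILXY:{A,C,G,T}, F:{C} ∩→ {C}; cost 0
[col 1] AL: children A:{G}, L:{C} ∪→ {C,G}; cost 1
[col 1] ALX: children AL:{C,G}, X:{T} ∪→ {C,G,T}; cost 1
[col 1] IY: children I:{C}, Y:{A} ∪→ {A,C}; cost 1
[col 1] GIY: children G:{G}, IY:{A,C} ∪→ {A,C,G}; cost 1
[col 1] AGILXY: children ALX:{C,G,T}, GIY:{A,C,G} ∩→ {C,G}; cost 0
[col 1] AFGILXY: children AGILXY:{C,G}, F:{G} ∩→ {G}; cost 0
[col 2] AL: children A:{G}, L:{G} ∩→ {G}; cost 0
[col 2] ALX: children AL:{G}, X:{T} ∪→ {G,T}; cost 1
[col 2] IY: children I:{A}, Y:{T} ∪→ {A,T}; cost 1
[col 2] GIY: children G:{G}, IY:{A,T} ∪→ {A,G,T}; cost 1
[col 2] AGILXY: children ALX:{G,T}, GIY:{A,G,T} ∩→ {G,T}; cost 0
[col 2] AFGILXY: children AGILXY:{G,T}, F:{G} ∩→ {G}; cost 0
[col 3] AL: children A:{A}, L:{A} ∩→ {A}; cost 0
[col 3] ALX: children AL:{A}, X:{G} ∪→ {A,G}; cost 1
[col 3] IY: children I:{C}, Y:{T} ∪→ {C,T}; cost 1
[col 3] GIY: children G:{C}, IY:{C,T} ∩→ {C}; cost 0
[col 3] AGILXY: children ALX:{A,G}, GIY:{C} ∪→ {A,C,G}; cost 1
[col 3] AFGILXY: children AGILXY:{A,C,G}, F:{C} ∩→ {C}; cost 0
[col 4] AL: children A:{C}, L:{A} ∪→ {A,C}; cost 1
[col 4] ALX: children AL:{A,C}, X:{A} ∩→ {A}; cost 0
[col 4] IY: children I:{A}, Y:{C} ∪→ {A,C}; cost 1
[col 4] GIY: children G:{A}, IY:{A,C} ∩→ {A}; cost 0
[col 4] AGILXY: children ALX:{A}, GIY:{A} ∩→ {A}; cost 0
[col 4] AFGILXY: children AGILXY:{A}, F:{A} ∩→ {A}; cost 0
per-site changes: [4, 4, 3, 3, 2]; total = 16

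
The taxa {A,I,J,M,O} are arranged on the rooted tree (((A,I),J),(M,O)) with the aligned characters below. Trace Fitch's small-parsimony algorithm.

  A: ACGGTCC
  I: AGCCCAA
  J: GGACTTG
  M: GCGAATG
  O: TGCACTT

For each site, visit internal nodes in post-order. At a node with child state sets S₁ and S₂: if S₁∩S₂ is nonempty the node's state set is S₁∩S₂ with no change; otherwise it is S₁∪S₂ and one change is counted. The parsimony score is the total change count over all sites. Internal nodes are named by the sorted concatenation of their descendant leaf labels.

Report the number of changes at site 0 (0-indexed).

2

site 0, node AI: A={A} ∩ I={A} → {A} (+0)
site 0, node AIJ: AI={A} ∪ J={G} → {A,G} (+1)
site 0, node MO: M={G} ∪ O={T} → {G,T} (+1)
site 0, node AIJMO: AIJ={A,G} ∩ MO={G,T} → {G} (+0)
site 1, node AI: A={C} ∪ I={G} → {C,G} (+1)
site 1, node AIJ: AI={C,G} ∩ J={G} → {G} (+0)
site 1, node MO: M={C} ∪ O={G} → {C,G} (+1)
site 1, node AIJMO: AIJ={G} ∩ MO={C,G} → {G} (+0)
site 2, node AI: A={G} ∪ I={C} → {C,G} (+1)
site 2, node AIJ: AI={C,G} ∪ J={A} → {A,C,G} (+1)
site 2, node MO: M={G} ∪ O={C} → {C,G} (+1)
site 2, node AIJMO: AIJ={A,C,G} ∩ MO={C,G} → {C,G} (+0)
site 3, node AI: A={G} ∪ I={C} → {C,G} (+1)
site 3, node AIJ: AI={C,G} ∩ J={C} → {C} (+0)
site 3, node MO: M={A} ∩ O={A} → {A} (+0)
site 3, node AIJMO: AIJ={C} ∪ MO={A} → {A,C} (+1)
site 4, node AI: A={T} ∪ I={C} → {C,T} (+1)
site 4, node AIJ: AI={C,T} ∩ J={T} → {T} (+0)
site 4, node MO: M={A} ∪ O={C} → {A,C} (+1)
site 4, node AIJMO: AIJ={T} ∪ MO={A,C} → {A,C,T} (+1)
site 5, node AI: A={C} ∪ I={A} → {A,C} (+1)
site 5, node AIJ: AI={A,C} ∪ J={T} → {A,C,T} (+1)
site 5, node MO: M={T} ∩ O={T} → {T} (+0)
site 5, node AIJMO: AIJ={A,C,T} ∩ MO={T} → {T} (+0)
site 6, node AI: A={C} ∪ I={A} → {A,C} (+1)
site 6, node AIJ: AI={A,C} ∪ J={G} → {A,C,G} (+1)
site 6, node MO: M={G} ∪ O={T} → {G,T} (+1)
site 6, node AIJMO: AIJ={A,C,G} ∩ MO={G,T} → {G} (+0)
per-site changes: [2, 2, 3, 2, 3, 2, 3]; total = 17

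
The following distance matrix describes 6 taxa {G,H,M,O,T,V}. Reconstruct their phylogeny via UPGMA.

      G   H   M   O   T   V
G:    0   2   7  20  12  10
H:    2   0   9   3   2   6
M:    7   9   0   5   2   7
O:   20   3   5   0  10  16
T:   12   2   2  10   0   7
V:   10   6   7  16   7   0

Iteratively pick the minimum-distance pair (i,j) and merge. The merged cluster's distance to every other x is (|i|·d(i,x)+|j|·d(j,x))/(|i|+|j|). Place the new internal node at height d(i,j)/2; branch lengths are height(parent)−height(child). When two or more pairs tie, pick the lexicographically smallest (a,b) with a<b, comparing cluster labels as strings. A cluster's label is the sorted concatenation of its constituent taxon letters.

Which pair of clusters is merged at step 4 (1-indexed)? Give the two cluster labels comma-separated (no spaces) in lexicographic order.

1. join G+H (d=2) ⇒ GH; edges |G|=1, |H|=1
  updated: d(GH,M)=8, d(GH,O)=23/2, d(GH,T)=7, d(GH,V)=8
2. join M+T (d=2) ⇒ MT; edges |M|=1, |T|=1
  updated: d(GH,MT)=15/2, d(MT,O)=15/2, d(MT,V)=7
3. join MT+V (d=7) ⇒ MTV; edges |MT|=5/2, |V|=7/2
  updated: d(GH,MTV)=23/3, d(MTV,O)=31/3
4. join GH+MTV (d=23/3) ⇒ GHMTV; edges |GH|=17/6, |MTV|=1/3
  updated: d(GHMTV,O)=54/5
5. join GHMTV+O (d=54/5) ⇒ GHMOTV; edges |GHMTV|=47/30, |O|=27/5
final tree: (((G:1,H:1):17/6,((M:1,T:1):5/2,V:7/2):1/3):47/30,O:27/5)
total length: 302/15

GH,MTV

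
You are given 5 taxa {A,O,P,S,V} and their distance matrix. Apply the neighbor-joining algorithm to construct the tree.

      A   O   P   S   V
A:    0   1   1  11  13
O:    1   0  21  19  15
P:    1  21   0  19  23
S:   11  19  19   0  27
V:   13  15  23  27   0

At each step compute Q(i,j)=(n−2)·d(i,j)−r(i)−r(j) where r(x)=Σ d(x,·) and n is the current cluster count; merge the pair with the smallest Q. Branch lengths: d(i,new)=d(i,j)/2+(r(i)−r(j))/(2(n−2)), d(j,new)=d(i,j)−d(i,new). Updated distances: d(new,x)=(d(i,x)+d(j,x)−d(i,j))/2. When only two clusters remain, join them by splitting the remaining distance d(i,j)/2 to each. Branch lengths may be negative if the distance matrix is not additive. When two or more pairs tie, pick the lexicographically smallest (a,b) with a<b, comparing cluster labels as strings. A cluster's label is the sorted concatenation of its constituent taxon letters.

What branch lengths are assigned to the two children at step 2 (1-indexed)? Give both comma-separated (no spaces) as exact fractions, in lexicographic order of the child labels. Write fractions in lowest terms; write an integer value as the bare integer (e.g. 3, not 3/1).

1. join O+V (d=15, Q=-89) ⇒ OV; edges |O|=23/6, |V|=67/6
  updated: d(A,OV)=-1/2, d(OV,P)=29/2, d(OV,S)=31/2
2. join A+P (d=1, Q=-44) ⇒ AP; edges |A|=-21/4, |P|=25/4
  updated: d(AP,OV)=13/2, d(AP,S)=29/2
3. join AP+OV (d=13/2, Q=-73/2) ⇒ AOPV; edges |AP|=11/4, |OV|=15/4
  updated: d(AOPV,S)=47/4
4. join AOPV+S (d=47/4) ⇒ AOPSV; edges |AOPV|=47/8, |S|=47/8
final tree: (((A:-21/4,P:25/4):11/4,(O:23/6,V:67/6):15/4):47/8,S:47/8)
total length: 137/4

-21/4,25/4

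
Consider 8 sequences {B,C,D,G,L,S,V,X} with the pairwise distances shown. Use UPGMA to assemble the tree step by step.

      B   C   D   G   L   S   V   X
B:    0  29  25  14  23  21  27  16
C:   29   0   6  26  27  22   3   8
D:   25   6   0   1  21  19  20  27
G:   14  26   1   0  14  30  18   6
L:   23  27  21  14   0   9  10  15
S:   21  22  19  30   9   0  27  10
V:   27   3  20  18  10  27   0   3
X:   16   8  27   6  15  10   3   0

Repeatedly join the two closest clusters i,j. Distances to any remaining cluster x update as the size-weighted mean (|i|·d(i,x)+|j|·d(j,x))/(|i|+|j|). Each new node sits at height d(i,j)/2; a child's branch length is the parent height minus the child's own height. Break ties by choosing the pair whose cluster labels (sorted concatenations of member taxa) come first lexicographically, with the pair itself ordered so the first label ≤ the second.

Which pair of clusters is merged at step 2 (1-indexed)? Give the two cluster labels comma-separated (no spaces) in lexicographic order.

1. join D+G (d=1) ⇒ DG; edges |D|=1/2, |G|=1/2
  updated: d(B,DG)=39/2, d(C,DG)=16, d(DG,L)=35/2, d(DG,S)=49/2, d(DG,V)=19, d(DG,X)=33/2
2. join C+V (d=3) ⇒ CV; edges |C|=3/2, |V|=3/2
  updated: d(B,CV)=28, d(CV,DG)=35/2, d(CV,L)=37/2, d(CV,S)=49/2, d(CV,X)=11/2
3. join CV+X (d=11/2) ⇒ CVX; edges |CV|=5/4, |X|=11/4
  updated: d(B,CVX)=24, d(CVX,DG)=103/6, d(CVX,L)=52/3, d(CVX,S)=59/3
4. join L+S (d=9) ⇒ LS; edges |L|=9/2, |S|=9/2
  updated: d(B,LS)=22, d(CVX,LS)=37/2, d(DG,LS)=21
5. join CVX+DG (d=103/6) ⇒ CDGVX; edges |CVX|=35/6, |DG|=97/12
  updated: d(B,CDGVX)=111/5, d(CDGVX,LS)=39/2
6. join CDGVX+LS (d=39/2) ⇒ CDGLSVX; edges |CDGVX|=7/6, |LS|=21/4
  updated: d(B,CDGLSVX)=155/7
7. join B+CDGLSVX (d=155/7) ⇒ BCDGLSVX; edges |B|=155/14, |CDGLSVX|=37/28
final tree: (B:155/14,((((C:3/2,V:3/2):5/4,X:11/4):35/6,(D:1/2,G:1/2):97/12):7/6,(L:9/2,S:9/2):21/4):37/28)
total length: 4177/84

C,V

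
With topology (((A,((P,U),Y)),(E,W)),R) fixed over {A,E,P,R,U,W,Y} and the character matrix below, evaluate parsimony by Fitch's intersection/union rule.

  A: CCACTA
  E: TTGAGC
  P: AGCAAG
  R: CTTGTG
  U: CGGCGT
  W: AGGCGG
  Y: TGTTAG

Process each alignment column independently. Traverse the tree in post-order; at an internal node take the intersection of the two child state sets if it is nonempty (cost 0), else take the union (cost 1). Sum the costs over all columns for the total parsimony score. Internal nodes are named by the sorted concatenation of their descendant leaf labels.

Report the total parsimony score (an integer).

[col 0] PU: children P:{A}, U:{C} ∪→ {A,C}; cost 1
[col 0] PUY: children PU:{A,C}, Y:{T} ∪→ {A,C,T}; cost 1
[col 0] APUY: children A:{C}, PUY:{A,C,T} ∩→ {C}; cost 0
[col 0] EW: children E:{T}, W:{A} ∪→ {A,T}; cost 1
[col 0] AEPUWY: children APUY:{C}, EW:{A,T} ∪→ {A,C,T}; cost 1
[col 0] AEPRUWY: children AEPUWY:{A,C,T}, R:{C} ∩→ {C}; cost 0
[col 1] PU: children P:{G}, U:{G} ∩→ {G}; cost 0
[col 1] PUY: children PU:{G}, Y:{G} ∩→ {G}; cost 0
[col 1] APUY: children A:{C}, PUY:{G} ∪→ {C,G}; cost 1
[col 1] EW: children E:{T}, W:{G} ∪→ {G,T}; cost 1
[col 1] AEPUWY: children APUY:{C,G}, EW:{G,T} ∩→ {G}; cost 0
[col 1] AEPRUWY: children AEPUWY:{G}, R:{T} ∪→ {G,T}; cost 1
[col 2] PU: children P:{C}, U:{G} ∪→ {C,G}; cost 1
[col 2] PUY: children PU:{C,G}, Y:{T} ∪→ {C,G,T}; cost 1
[col 2] APUY: children A:{A}, PUY:{C,G,T} ∪→ {A,C,G,T}; cost 1
[col 2] EW: children E:{G}, W:{G} ∩→ {G}; cost 0
[col 2] AEPUWY: children APUY:{A,C,G,T}, EW:{G} ∩→ {G}; cost 0
[col 2] AEPRUWY: children AEPUWY:{G}, R:{T} ∪→ {G,T}; cost 1
[col 3] PU: children P:{A}, U:{C} ∪→ {A,C}; cost 1
[col 3] PUY: children PU:{A,C}, Y:{T} ∪→ {A,C,T}; cost 1
[col 3] APUY: children A:{C}, PUY:{A,C,T} ∩→ {C}; cost 0
[col 3] EW: children E:{A}, W:{C} ∪→ {A,C}; cost 1
[col 3] AEPUWY: children APUY:{C}, EW:{A,C} ∩→ {C}; cost 0
[col 3] AEPRUWY: children AEPUWY:{C}, R:{G} ∪→ {C,G}; cost 1
[col 4] PU: children P:{A}, U:{G} ∪→ {A,G}; cost 1
[col 4] PUY: children PU:{A,G}, Y:{A} ∩→ {A}; cost 0
[col 4] APUY: children A:{T}, PUY:{A} ∪→ {A,T}; cost 1
[col 4] EW: children E:{G}, W:{G} ∩→ {G}; cost 0
[col 4] AEPUWY: children APUY:{A,T}, EW:{G} ∪→ {A,G,T}; cost 1
[col 4] AEPRUWY: children AEPUWY:{A,G,T}, R:{T} ∩→ {T}; cost 0
[col 5] PU: children P:{G}, U:{T} ∪→ {G,T}; cost 1
[col 5] PUY: children PU:{G,T}, Y:{G} ∩→ {G}; cost 0
[col 5] APUY: children A:{A}, PUY:{G} ∪→ {A,G}; cost 1
[col 5] EW: children E:{C}, W:{G} ∪→ {C,G}; cost 1
[col 5] AEPUWY: children APUY:{A,G}, EW:{C,G} ∩→ {G}; cost 0
[col 5] AEPRUWY: children AEPUWY:{G}, R:{G} ∩→ {G}; cost 0
per-site changes: [4, 3, 4, 4, 3, 3]; total = 21

21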